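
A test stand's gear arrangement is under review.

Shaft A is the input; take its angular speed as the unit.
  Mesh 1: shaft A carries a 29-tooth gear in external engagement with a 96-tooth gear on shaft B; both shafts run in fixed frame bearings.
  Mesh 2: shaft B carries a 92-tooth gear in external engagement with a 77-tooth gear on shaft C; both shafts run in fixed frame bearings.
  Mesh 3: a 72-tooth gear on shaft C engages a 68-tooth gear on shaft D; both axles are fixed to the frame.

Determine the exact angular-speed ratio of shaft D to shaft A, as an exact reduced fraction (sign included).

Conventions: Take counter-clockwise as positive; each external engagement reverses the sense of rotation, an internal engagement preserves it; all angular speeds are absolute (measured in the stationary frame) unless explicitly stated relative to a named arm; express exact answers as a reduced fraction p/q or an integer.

class = fixed-axis compound train [3 meshes; 3 ratios multiply, 3 sense flips]
mesh 1 [29T→96T]: running ratio 29/96, sense −
mesh 2 [92T→77T]: running ratio 667/1848, sense +
mesh 3 [72T→68T]: running ratio 2001/5236, sense −
ω_out/ω_in = -2001/5236

-2001/5236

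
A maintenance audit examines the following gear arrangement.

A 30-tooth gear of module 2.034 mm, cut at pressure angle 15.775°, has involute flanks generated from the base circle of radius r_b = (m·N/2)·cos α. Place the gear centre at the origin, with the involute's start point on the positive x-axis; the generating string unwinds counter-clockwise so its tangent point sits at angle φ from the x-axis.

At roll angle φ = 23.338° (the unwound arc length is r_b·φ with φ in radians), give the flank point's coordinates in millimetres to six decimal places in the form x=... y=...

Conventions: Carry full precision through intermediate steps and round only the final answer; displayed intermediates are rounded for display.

x=31.696478 y=0.650502

class = single-mesh tooth geometry [base-circle involute, m = 2.034, 30T]
pitch radius r_p = m·N/2 = 2.034·30/2 = 30.510000
base radius r_b = r_p·cos α = 30.510000·cos 15.775° = 29.360893
roll angle φ = 23.338° = 0.40732494 rad
x = r_b·(cos φ + φ·sin φ) = 31.696478
y = r_b·(sin φ − φ·cos φ) = 0.650502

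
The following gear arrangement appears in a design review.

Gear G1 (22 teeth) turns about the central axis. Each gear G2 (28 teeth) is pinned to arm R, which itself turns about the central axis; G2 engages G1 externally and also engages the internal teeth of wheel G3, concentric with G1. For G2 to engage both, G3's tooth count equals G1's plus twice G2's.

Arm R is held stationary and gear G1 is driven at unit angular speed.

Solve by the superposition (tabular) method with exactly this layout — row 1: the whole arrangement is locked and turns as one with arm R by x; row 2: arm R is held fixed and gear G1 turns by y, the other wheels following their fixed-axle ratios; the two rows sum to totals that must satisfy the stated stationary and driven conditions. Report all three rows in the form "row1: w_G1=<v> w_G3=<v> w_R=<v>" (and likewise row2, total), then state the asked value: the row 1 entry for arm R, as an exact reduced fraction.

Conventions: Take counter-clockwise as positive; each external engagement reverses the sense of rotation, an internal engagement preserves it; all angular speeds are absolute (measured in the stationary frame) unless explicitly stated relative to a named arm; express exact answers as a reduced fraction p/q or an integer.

recognized (axles ride arm R): planetary set, 22/28/78 teeth
row 1 (train locked, turned with arm): all members turn x
row 2 — arm fixed, fixed-axis ratios: sun y, ring −(22/78)·y, arm 0
boundary: total ω_arm = x = 0 and total ω_sun = x + y = 1  ⇒  y = 1, x = 0
row 2 ring = −(22/78)·1 = -11/39
totals (row 1 + row 2): sun 0 + 1 = 1, ring 0 + (-11/39) = -11/39, arm 0 + 0 = 0
asked cell (row1, arm) = 0

row1: w_G1=0 w_G3=0 w_R=0
row2: w_G1=1 w_G3=-11/39 w_R=0
total: w_G1=1 w_G3=-11/39 w_R=0
asked value: 0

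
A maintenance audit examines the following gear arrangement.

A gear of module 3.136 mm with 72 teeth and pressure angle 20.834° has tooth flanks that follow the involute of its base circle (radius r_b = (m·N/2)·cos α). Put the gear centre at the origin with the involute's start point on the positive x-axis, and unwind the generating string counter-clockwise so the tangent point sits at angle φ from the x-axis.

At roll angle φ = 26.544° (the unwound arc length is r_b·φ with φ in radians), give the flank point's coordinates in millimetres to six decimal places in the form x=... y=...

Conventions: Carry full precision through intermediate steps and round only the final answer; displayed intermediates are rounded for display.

x=116.237094 y=3.422719

recognized (one wheel, involute flank): single-mesh tooth geometry, m = 3.136, N = 72
pitch radius r_p = m·N/2 = 3.136·72/2 = 112.896000
base radius r_b = r_p·cos α = 112.896000·cos 20.834° = 105.514271
roll angle φ = 26.544° = 0.46328020 rad
x = r_b·(cos φ + φ·sin φ) = 116.237094
y = r_b·(sin φ − φ·cos φ) = 3.422719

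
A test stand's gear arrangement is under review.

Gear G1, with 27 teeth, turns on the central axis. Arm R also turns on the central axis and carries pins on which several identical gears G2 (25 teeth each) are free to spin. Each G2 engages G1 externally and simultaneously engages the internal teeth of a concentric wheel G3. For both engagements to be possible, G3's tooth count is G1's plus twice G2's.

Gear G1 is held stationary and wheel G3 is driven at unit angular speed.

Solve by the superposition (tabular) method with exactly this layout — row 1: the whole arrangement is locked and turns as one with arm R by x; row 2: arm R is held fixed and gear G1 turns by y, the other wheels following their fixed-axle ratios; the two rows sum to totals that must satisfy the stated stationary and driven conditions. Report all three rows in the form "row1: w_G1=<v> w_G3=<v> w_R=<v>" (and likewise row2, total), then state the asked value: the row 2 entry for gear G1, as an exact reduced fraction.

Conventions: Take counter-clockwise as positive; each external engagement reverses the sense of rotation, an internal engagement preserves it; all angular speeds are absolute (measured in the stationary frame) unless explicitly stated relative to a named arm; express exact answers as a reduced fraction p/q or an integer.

recognized (axles ride arm R): planetary set, 27/25/77 teeth
row 1 — lock + rotate with arm: ω_sun = ω_ring = ω_arm = x
row 2 (arm held, sun turns y): ω_ring = −(27/77)·y, ω_arm = 0
boundary: total ω_sun = x + y = 0 and total ω_ring = x − (27/77)·y = 1  ⇒  y = -77/104, x = 77/104
row 2 ring = −(27/77)·(-77/104) = 27/104
totals (row 1 + row 2): sun 77/104 + (-77/104) = 0, ring 77/104 + 27/104 = 1, arm 77/104 + 0 = 77/104
asked cell (row2, sun) = -77/104

row1: w_G1=77/104 w_G3=77/104 w_R=77/104
row2: w_G1=-77/104 w_G3=27/104 w_R=0
total: w_G1=0 w_G3=1 w_R=77/104
asked value: -77/104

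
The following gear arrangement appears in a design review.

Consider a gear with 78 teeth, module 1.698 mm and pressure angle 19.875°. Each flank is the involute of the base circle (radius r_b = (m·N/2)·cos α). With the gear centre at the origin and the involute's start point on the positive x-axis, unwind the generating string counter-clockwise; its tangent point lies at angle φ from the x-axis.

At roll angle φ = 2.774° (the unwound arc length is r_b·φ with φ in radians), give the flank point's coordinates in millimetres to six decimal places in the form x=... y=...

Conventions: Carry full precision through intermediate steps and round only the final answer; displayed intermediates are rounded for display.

recognized (one wheel, involute flank): single-mesh tooth geometry, m = 1.698, N = 78
pitch radius r_p = m·N/2 = 1.698·78/2 = 66.222000
base radius r_b = r_p·cos α = 66.222000·cos 19.875° = 62.277590
roll angle φ = 2.774° = 0.04841543 rad
x = r_b·(cos φ + φ·sin φ) = 62.350538
y = r_b·(sin φ − φ·cos φ) = 0.002355

x=62.350538 y=0.002355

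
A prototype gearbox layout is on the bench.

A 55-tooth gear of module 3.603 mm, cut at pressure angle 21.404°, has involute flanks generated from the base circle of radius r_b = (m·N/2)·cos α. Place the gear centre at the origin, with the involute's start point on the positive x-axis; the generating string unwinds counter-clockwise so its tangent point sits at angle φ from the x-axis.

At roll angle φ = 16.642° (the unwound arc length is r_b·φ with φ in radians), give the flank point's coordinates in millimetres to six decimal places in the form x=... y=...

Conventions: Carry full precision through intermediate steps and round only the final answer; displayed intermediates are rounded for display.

x=96.058441 y=0.747171

recognized (one wheel, involute flank): single-mesh tooth geometry, m = 3.603, N = 55
pitch radius r_p = m·N/2 = 3.603·55/2 = 99.082500
base radius r_b = r_p·cos α = 99.082500·cos 21.404° = 92.248814
roll angle φ = 16.642° = 0.29045769 rad
x = r_b·(cos φ + φ·sin φ) = 96.058441
y = r_b·(sin φ − φ·cos φ) = 0.747171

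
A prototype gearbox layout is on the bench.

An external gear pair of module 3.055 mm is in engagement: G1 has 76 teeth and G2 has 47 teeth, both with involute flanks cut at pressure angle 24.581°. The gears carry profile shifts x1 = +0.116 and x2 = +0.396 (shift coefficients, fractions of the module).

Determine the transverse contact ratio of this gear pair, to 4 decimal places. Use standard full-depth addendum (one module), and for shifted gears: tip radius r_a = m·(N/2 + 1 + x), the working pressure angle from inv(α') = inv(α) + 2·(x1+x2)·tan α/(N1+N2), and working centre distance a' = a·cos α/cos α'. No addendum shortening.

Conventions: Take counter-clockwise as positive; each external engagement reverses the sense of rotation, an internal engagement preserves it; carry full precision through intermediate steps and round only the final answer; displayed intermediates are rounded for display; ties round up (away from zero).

1.5165

single-mesh involute tooth geometry (76T engaging 47T at module 3.055)
base radii: r_b1 = 105.569240, r_b2 = 65.286240
tip radii: r_a1 = 119.499380, r_a2 = 76.057280
inv(α') = inv(24.581°) + 2·(+0.116+0.396)·tan α/(76+47) = 0.03222354  ⇒  α' = 25.57704°
a' = a·cos α / cos α' = 187.8825·cos 24.581°/cos 25.57704° = 189.417315
action lengths: √(r_a1²−r_b1²) = 55.993191, √(r_a2²−r_b2²) = 39.018158
base pitch p_b = π·m·cos α = 8.727778
CR = (55.993191 + 39.018158 − 189.417315·sin 25.57704°)/8.727778 = 1.516456
contact ratio ≈ 1.5165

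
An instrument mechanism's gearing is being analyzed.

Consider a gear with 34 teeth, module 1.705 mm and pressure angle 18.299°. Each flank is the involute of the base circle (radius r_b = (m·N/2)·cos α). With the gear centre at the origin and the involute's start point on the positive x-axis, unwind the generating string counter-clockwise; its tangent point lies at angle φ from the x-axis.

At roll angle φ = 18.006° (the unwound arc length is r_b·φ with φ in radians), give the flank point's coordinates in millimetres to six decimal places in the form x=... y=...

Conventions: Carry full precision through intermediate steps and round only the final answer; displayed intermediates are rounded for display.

x=28.844814 y=0.281906

single-mesh involute tooth geometry (34T wheel at module 1.705)
pitch radius r_p = m·N/2 = 1.705·34/2 = 28.985000
base radius r_b = r_p·cos α = 28.985000·cos 18.299° = 27.519256
roll angle φ = 18.006° = 0.31426399 rad
x = r_b·(cos φ + φ·sin φ) = 28.844814
y = r_b·(sin φ − φ·cos φ) = 0.281906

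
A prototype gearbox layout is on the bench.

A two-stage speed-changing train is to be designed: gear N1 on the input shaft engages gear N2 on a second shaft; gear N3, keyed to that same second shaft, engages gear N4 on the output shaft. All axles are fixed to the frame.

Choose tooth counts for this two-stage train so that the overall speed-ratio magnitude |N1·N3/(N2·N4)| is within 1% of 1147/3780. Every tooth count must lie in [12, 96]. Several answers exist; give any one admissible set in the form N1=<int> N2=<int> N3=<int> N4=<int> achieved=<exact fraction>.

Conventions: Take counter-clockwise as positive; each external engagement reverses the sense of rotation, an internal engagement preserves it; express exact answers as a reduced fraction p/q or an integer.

2-stage fixed-axis compound train for ratio 1147/3780
target = 1147/3780 in lowest terms: an exact hit needs N1·N3 = k·1147 and N2·N4 = k·3780 for one integer k, every count in [12, 96]; additionally prefer no 1:1 stage (N1 ≠ N2, N3 ≠ N4)
k = 1: N1·N3 = 1147 = 31·37, N2·N4 = 3780 = 42·90
achieved = 31·37/(42·90) = 1147/3780; |achieved − target| = 0 ≤ 1147/378000 ✓

N1=31 N2=42 N3=37 N4=90 achieved=1147/3780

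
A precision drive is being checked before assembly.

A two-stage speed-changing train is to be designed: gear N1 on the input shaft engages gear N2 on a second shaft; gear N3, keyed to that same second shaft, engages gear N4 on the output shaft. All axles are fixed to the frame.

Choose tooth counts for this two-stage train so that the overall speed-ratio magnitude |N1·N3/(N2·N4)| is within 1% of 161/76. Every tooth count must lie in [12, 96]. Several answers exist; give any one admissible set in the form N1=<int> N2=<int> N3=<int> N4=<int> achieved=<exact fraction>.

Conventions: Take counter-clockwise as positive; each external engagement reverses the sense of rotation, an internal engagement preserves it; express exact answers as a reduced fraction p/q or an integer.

design class (target 161/76): fixed-axis compound train
target = 161/76 in lowest terms: an exact hit needs N1·N3 = k·161 and N2·N4 = k·76 for one integer k, every count in [12, 96]; additionally prefer no 1:1 stage (N1 ≠ N2, N3 ≠ N4)
k = 1…2: no 1:1-free in-range split of k·161 and k·76 into factor pairs; take k = 3
k = 3: N1·N3 = 483 = 21·23, N2·N4 = 228 = 12·19
achieved = 21·23/(12·19) = 161/76; |achieved − target| = 0 ≤ 161/7600 ✓

N1=21 N2=12 N3=23 N4=19 achieved=161/76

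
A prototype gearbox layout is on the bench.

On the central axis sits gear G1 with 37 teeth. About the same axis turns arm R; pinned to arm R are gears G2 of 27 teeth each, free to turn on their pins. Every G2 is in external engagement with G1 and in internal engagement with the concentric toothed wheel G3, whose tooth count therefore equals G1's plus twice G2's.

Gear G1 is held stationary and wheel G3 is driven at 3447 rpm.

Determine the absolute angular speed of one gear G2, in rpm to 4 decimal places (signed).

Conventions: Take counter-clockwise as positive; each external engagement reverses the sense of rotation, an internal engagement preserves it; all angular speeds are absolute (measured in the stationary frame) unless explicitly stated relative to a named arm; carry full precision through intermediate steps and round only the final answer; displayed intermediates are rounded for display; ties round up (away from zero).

+5808.8333 rpm

recognized (axles ride arm R): planetary set, 37/27/91 teeth
normalise by the input: solve with ω_ring = 1, then scale by 3447 rpm
ring teeth: 37 + 2·27 = 91
37(ω_sun−ω_arm) = −91(ω_ring−ω_arm),  ω_sun = 0, ω_ring = 1
37(0−ω_arm) = −91(1−ω_arm)  ⇒  128·ω_arm = 91  ⇒  ω_arm = 91/128
sun–planet mesh: 37·(0−91/128) = −27·(ω_p−ω_arm)  ⇒  ω_p−ω_arm = 3367/3456
ω_p = 91/128 + 3367/3456 = 91/54
scale: ω_p = 91/54 × 3447 rpm = +5808.8333 rpm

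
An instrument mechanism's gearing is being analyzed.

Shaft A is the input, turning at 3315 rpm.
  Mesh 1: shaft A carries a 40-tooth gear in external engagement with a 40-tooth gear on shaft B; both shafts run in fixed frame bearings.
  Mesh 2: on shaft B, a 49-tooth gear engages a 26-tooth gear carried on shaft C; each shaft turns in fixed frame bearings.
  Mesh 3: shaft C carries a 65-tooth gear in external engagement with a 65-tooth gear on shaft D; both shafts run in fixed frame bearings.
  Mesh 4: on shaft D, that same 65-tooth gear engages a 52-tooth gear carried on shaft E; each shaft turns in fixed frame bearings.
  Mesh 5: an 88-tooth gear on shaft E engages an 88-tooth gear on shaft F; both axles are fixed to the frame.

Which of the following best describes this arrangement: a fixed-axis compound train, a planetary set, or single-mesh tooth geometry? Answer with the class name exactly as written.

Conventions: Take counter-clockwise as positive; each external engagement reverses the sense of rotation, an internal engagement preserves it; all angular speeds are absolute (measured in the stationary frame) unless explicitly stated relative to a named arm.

fixed-axis compound train

recognized (6 fixed axles, 5 meshes): fixed-axis compound train
classification: fixed-axis compound train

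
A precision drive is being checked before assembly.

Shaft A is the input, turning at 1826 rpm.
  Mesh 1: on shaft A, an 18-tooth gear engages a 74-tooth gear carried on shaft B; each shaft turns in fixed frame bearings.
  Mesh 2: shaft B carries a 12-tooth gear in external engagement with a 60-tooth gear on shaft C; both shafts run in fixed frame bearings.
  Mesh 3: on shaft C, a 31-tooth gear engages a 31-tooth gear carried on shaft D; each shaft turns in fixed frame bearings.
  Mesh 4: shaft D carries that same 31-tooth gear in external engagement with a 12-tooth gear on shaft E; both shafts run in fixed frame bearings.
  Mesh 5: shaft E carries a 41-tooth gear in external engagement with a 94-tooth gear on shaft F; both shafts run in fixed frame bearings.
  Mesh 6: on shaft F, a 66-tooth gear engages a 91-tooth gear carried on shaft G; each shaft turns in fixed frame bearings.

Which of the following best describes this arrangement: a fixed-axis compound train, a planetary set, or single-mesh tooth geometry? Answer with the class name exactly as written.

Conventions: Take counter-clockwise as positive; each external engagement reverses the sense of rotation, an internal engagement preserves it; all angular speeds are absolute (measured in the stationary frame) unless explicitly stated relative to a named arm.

fixed-axis compound train

topology: fixed-axis compound train — 6 meshes, A→G
classification: fixed-axis compound train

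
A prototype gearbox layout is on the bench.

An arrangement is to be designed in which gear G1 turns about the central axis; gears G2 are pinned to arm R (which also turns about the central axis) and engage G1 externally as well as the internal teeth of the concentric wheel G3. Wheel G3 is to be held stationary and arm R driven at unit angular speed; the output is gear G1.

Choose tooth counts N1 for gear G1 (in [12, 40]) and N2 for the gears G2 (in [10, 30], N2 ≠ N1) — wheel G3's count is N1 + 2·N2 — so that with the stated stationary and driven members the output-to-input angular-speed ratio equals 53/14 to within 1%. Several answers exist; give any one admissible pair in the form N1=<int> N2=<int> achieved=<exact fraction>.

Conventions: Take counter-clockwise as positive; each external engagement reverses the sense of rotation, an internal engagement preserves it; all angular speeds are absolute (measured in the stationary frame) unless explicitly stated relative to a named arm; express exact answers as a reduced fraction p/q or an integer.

N1=28 N2=25 achieved=53/14

design class (target 53/14): planetary set
Willis with ω_ring = 0: ω_sun/ω_arm = (N1+N3)/N1; set equal to 53/14  ⇒  N3/N1 = 53/14 − 1 = 39/14
N3 = N1 + 2·N2  ⇒  N2/N1 = (N3/N1 − 1)/2 = (39/14 − 1)/2 = 25/28
smallest multiple with N1 ≥ 12 and N2 ≥ 10: k = 1  ⇒  N1 = 1·28 = 28, N2 = 1·25 = 25 (N1 ≤ 40, N2 ≤ 30, N2 ≠ N1 ✓), N3 = 28 + 2·25 = 78
check: (N1+N3)/N1 with N1 = 28, N3 = 78 gives 53/14; |achieved − target| = 0 ≤ 53/1400 ✓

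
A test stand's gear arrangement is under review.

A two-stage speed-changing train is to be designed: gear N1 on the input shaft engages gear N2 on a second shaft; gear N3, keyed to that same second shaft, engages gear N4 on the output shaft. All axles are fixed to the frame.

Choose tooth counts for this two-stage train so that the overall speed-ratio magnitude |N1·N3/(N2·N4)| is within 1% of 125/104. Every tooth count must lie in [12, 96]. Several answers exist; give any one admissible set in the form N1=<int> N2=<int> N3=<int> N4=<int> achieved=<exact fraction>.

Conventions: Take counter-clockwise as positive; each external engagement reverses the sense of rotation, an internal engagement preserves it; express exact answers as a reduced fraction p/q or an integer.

N1=15 N2=12 N3=25 N4=26 achieved=125/104

2-stage fixed-axis compound train for ratio 125/104
target = 125/104 in lowest terms: an exact hit needs N1·N3 = k·125 and N2·N4 = k·104 for one integer k, every count in [12, 96]; additionally prefer no 1:1 stage (N1 ≠ N2, N3 ≠ N4)
k = 1…2: no 1:1-free in-range split of k·125 and k·104 into factor pairs; take k = 3
k = 3: N1·N3 = 375 = 15·25, N2·N4 = 312 = 12·26
achieved = 15·25/(12·26) = 125/104; |achieved − target| = 0 ≤ 5/416 ✓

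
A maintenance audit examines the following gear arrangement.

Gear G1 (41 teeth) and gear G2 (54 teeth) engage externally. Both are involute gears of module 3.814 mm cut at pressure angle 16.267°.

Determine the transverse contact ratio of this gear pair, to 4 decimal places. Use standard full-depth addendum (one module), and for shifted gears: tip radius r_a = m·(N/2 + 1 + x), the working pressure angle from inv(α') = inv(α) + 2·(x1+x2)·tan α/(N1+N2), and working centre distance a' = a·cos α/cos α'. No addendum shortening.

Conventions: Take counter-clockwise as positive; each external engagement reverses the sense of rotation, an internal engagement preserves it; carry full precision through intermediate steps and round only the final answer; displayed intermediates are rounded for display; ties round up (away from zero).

single-mesh involute tooth geometry (41T engaging 54T at module 3.814)
base radii: r_b1 = 75.056923, r_b2 = 98.855460
tip radii: r_a1 = 82.001000, r_a2 = 106.792000
no profile shift: α' = α, a' = a
action lengths: √(r_a1²−r_b1²) = 33.024571, √(r_a2²−r_b2²) = 40.399621
base pitch p_b = π·m·cos α = 11.502355
CR = (33.024571 + 40.399621 − 181.165000·sin 16.26700°)/11.502355 = 1.971541
contact ratio ≈ 1.9715

1.9715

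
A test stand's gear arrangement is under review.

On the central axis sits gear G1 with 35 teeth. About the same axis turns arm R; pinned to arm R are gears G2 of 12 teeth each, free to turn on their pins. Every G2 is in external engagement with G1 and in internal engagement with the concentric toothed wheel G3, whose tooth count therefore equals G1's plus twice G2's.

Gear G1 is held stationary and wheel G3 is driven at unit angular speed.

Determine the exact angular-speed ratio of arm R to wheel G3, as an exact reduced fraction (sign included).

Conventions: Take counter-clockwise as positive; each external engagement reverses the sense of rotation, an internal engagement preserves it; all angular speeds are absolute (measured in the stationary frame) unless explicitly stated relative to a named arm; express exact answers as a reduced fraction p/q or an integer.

class = planetary set [G3 = 35+2·12 = 59; Willis about the carrier]
ring teeth: 35 + 2·12 = 59
35(ω_sun−ω_arm) = −59(ω_ring−ω_arm),  ω_sun = 0, ω_ring = 1
35(0−ω_arm) = −59(1−ω_arm)  ⇒  94·ω_arm = 59  ⇒  ω_arm = 59/94
ω_out/ω_in = 59/94

59/94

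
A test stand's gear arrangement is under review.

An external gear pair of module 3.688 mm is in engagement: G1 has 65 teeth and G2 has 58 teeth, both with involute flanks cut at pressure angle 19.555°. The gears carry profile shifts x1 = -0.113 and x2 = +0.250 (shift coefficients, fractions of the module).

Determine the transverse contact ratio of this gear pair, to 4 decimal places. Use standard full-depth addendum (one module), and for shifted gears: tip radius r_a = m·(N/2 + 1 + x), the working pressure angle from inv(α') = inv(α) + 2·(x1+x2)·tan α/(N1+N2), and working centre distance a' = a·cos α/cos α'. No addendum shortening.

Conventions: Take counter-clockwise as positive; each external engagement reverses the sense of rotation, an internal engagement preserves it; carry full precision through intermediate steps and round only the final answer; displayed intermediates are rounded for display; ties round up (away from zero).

recognized (one external pair, fixed centres): single-mesh tooth geometry, m = 3.688, N1 = 65, N2 = 58
base radii: r_b1 = 112.946550, r_b2 = 100.783076
tip radii: r_a1 = 123.131256, r_a2 = 111.562000
inv(α') = inv(19.555°) + 2·(-0.113+0.250)·tan α/(65+58) = 0.01469137  ⇒  α' = 19.90741°
a' = a·cos α / cos α' = 226.8120·cos 19.555°/cos 19.90741° = 227.312907
action lengths: √(r_a1²−r_b1²) = 49.034508, √(r_a2²−r_b2²) = 47.841943
base pitch p_b = π·m·cos α = 10.917909
CR = (49.034508 + 47.841943 − 227.312907·sin 19.90741°)/10.917909 = 1.783873
contact ratio ≈ 1.7839

1.7839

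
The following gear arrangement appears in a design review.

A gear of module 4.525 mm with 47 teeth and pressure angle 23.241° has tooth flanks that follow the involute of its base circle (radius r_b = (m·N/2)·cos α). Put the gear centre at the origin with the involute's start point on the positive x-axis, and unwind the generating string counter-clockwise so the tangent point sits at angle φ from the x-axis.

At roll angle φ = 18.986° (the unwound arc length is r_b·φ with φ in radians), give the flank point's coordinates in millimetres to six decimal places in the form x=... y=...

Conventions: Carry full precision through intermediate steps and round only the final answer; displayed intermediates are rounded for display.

x=102.926627 y=1.172108

class = single-mesh tooth geometry [base-circle involute, m = 4.525, 47T]
pitch radius r_p = m·N/2 = 4.525·47/2 = 106.337500
base radius r_b = r_p·cos α = 106.337500·cos 23.241° = 97.708553
roll angle φ = 18.986° = 0.33136821 rad
x = r_b·(cos φ + φ·sin φ) = 102.926627
y = r_b·(sin φ − φ·cos φ) = 1.172108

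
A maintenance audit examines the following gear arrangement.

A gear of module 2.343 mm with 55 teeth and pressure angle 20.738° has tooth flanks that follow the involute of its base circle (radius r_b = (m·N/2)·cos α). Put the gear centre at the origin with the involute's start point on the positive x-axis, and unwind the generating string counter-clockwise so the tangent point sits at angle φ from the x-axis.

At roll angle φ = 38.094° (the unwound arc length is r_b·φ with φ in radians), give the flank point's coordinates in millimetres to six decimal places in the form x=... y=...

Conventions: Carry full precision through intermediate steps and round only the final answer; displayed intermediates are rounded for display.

x=72.140181 y=5.646427

recognized (one wheel, involute flank): single-mesh tooth geometry, m = 2.343, N = 55
pitch radius r_p = m·N/2 = 2.343·55/2 = 64.432500
base radius r_b = r_p·cos α = 64.432500·cos 20.738° = 60.257879
roll angle φ = 38.094° = 0.66486573 rad
x = r_b·(cos φ + φ·sin φ) = 72.140181
y = r_b·(sin φ − φ·cos φ) = 5.646427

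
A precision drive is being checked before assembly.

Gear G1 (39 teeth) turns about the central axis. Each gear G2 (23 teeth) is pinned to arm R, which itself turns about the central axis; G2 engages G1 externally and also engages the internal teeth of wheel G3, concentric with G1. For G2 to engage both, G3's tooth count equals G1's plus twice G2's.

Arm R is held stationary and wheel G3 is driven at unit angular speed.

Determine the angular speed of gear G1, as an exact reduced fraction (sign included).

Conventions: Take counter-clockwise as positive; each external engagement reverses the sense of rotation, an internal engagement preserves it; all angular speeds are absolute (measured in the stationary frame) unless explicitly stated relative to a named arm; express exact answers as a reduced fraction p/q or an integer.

class = planetary set [G3 = 39+2·23 = 85; Willis about the carrier]
ring teeth: 39 + 2·23 = 85
39(ω_sun−ω_arm) = −85(ω_ring−ω_arm),  ω_arm = 0, ω_ring = 1
ω_sun = 0 − (85/39)(1−0) = -85/39
exact speed ratio = -85/39

-85/39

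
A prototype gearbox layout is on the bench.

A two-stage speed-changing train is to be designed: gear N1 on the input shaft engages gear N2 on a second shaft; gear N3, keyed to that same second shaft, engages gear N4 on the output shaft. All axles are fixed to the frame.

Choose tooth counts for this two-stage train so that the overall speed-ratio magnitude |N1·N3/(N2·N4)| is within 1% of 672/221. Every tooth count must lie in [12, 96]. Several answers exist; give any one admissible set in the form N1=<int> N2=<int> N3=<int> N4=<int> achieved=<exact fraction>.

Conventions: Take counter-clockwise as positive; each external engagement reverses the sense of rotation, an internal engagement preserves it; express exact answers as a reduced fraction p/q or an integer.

topology: fixed-axis compound train — 2 stages, target 672/221
target = 672/221 in lowest terms: an exact hit needs N1·N3 = k·672 and N2·N4 = k·221 for one integer k, every count in [12, 96]; additionally prefer no 1:1 stage (N1 ≠ N2, N3 ≠ N4)
k = 1: N1·N3 = 672 = 12·56, N2·N4 = 221 = 13·17
achieved = 12·56/(13·17) = 672/221; |achieved − target| = 0 ≤ 168/5525 ✓

N1=12 N2=13 N3=56 N4=17 achieved=672/221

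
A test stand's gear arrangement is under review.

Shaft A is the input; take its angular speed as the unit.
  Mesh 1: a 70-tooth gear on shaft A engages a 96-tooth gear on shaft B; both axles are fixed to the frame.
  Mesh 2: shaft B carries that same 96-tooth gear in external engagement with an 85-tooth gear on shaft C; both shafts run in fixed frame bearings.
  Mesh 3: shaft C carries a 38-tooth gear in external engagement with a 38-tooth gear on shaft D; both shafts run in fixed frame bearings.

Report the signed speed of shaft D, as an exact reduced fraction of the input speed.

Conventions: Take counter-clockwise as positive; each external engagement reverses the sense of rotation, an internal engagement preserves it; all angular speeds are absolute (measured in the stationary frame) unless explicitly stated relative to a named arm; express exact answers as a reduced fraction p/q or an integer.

-14/17

3-mesh fixed-axis compound train (all bearings frame-fixed)
mesh 1 [70T→96T]: |ω|/ω_in = 1×70/96 = 35/48, sense flips to −
mesh 2 [96T→85T]: |ω|/ω_in = (35/48)×96/85 = 14/17, sense flips to +
mesh 3 [38T→38T]: |ω|/ω_in = (14/17)×38/38 = 14/17, sense flips to −
signed output speed (× input speed) = -14/17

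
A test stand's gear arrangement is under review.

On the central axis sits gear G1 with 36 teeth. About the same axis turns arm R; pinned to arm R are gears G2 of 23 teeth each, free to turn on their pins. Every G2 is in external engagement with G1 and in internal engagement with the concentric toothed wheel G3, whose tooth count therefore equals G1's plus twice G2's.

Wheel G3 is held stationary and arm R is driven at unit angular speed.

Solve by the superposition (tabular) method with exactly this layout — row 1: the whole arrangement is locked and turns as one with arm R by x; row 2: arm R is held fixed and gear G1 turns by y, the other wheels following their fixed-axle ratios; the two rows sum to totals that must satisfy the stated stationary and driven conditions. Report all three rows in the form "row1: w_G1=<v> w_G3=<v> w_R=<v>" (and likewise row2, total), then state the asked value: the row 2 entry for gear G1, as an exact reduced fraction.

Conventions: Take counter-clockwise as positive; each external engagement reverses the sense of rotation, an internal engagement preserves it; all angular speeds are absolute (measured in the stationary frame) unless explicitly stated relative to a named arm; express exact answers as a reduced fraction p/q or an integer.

class = planetary set [G3 = 36+2·23 = 82; Willis about the carrier]
row 1 — lock + rotate with arm: ω_sun = ω_ring = ω_arm = x
row 2 (arm held, sun turns y): ω_ring = −(36/82)·y, ω_arm = 0
boundary: total ω_ring = x − (36/82)·y = 0 and total ω_arm = x = 1  ⇒  y = 41/18, x = 1
row 2 ring = −(36/82)·41/18 = -1
totals (row 1 + row 2): sun 1 + 41/18 = 59/18, ring 1 + (-1) = 0, arm 1 + 0 = 1
asked cell (row2, sun) = 41/18

row1: w_G1=1 w_G3=1 w_R=1
row2: w_G1=41/18 w_G3=-1 w_R=0
total: w_G1=59/18 w_G3=0 w_R=1
asked value: 41/18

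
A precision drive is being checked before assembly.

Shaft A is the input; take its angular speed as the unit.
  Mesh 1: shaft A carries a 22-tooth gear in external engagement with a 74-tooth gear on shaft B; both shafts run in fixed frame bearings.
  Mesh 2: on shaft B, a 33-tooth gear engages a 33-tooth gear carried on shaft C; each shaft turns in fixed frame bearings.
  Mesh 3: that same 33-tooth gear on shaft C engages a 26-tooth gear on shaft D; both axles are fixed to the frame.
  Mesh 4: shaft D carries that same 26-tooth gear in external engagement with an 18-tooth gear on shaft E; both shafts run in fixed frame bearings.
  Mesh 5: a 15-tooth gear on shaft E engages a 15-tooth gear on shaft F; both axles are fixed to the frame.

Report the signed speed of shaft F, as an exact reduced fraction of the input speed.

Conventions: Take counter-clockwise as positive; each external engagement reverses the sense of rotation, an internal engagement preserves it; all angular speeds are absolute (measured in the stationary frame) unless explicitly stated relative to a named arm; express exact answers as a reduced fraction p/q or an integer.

-121/222

5-mesh fixed-axis compound train (all bearings frame-fixed)
mesh 1 [22T→74T]: |ω|/ω_in = 1×22/74 = 11/37, sense flips to −
mesh 2 [33T→33T]: |ω|/ω_in = (11/37)×33/33 = 11/37, sense flips to +
mesh 3 [33T→26T]: |ω|/ω_in = (11/37)×33/26 = 363/962, sense flips to −
mesh 4 [26T→18T]: |ω|/ω_in = (363/962)×26/18 = 121/222, sense flips to +
mesh 5 [15T→15T]: |ω|/ω_in = (121/222)×15/15 = 121/222, sense flips to −
signed output speed (× input speed) = -121/222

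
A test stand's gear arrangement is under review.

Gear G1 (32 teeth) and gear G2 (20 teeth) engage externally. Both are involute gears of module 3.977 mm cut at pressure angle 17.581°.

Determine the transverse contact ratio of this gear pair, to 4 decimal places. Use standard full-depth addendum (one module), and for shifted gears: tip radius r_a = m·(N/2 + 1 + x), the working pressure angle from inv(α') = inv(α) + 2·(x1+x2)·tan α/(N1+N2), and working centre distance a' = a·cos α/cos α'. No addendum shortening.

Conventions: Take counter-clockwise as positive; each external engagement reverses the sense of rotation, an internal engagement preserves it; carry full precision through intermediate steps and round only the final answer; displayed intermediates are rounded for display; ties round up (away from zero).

single-mesh involute tooth geometry (32T engaging 20T at module 3.977)
base radii: r_b1 = 60.659806, r_b2 = 37.912378
tip radii: r_a1 = 67.609000, r_a2 = 43.747000
no profile shift: α' = α, a' = a
action lengths: √(r_a1²−r_b1²) = 29.855734, √(r_a2²−r_b2²) = 21.827771
base pitch p_b = π·m·cos α = 11.910525
CR = (29.855734 + 21.827771 − 103.402000·sin 17.58100°)/11.910525 = 1.717014
contact ratio ≈ 1.7170

1.7170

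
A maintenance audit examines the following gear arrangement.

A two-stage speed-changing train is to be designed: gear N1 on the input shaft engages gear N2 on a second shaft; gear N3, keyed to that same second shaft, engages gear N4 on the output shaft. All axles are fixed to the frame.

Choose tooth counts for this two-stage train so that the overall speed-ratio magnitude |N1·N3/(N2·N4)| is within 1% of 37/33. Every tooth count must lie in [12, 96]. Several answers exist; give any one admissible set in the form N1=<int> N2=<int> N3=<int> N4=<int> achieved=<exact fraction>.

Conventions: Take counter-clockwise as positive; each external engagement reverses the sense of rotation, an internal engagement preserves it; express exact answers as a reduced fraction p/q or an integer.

2-stage fixed-axis compound train for ratio 37/33
target = 37/33 in lowest terms: an exact hit needs N1·N3 = k·37 and N2·N4 = k·33 for one integer k, every count in [12, 96]; additionally prefer no 1:1 stage (N1 ≠ N2, N3 ≠ N4)
k = 1…11: no 1:1-free in-range split of k·37 and k·33 into factor pairs; take k = 12
k = 12: N1·N3 = 444 = 12·37, N2·N4 = 396 = 33·12
achieved = 12·37/(33·12) = 37/33; |achieved − target| = 0 ≤ 37/3300 ✓

N1=12 N2=33 N3=37 N4=12 achieved=37/33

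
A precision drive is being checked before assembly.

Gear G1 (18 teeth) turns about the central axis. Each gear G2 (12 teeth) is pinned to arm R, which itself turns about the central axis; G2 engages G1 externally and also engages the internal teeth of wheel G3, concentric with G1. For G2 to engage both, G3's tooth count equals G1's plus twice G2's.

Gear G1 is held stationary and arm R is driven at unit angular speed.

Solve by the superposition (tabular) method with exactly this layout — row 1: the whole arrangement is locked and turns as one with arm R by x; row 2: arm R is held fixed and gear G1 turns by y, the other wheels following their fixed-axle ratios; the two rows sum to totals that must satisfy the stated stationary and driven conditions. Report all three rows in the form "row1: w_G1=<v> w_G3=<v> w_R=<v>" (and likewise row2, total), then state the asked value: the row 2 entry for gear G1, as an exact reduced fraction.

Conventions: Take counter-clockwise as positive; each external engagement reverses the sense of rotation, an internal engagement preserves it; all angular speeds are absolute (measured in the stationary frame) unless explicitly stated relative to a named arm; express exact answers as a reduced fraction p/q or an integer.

planetary set (18T centre, 12T on arm, 42T internal) — Willis relation
row 1 (train locked, turned with arm): all members turn x
row 2: sun turns y, ring = −(18/42)·y, arm 0
boundary: total ω_sun = x + y = 0 and total ω_arm = x = 1  ⇒  y = -1, x = 1
row 2 ring = −(18/42)·(-1) = 3/7
totals (row 1 + row 2): sun 1 + (-1) = 0, ring 1 + 3/7 = 10/7, arm 1 + 0 = 1
asked cell (row2, sun) = -1

row1: w_G1=1 w_G3=1 w_R=1
row2: w_G1=-1 w_G3=3/7 w_R=0
total: w_G1=0 w_G3=10/7 w_R=1
asked value: -1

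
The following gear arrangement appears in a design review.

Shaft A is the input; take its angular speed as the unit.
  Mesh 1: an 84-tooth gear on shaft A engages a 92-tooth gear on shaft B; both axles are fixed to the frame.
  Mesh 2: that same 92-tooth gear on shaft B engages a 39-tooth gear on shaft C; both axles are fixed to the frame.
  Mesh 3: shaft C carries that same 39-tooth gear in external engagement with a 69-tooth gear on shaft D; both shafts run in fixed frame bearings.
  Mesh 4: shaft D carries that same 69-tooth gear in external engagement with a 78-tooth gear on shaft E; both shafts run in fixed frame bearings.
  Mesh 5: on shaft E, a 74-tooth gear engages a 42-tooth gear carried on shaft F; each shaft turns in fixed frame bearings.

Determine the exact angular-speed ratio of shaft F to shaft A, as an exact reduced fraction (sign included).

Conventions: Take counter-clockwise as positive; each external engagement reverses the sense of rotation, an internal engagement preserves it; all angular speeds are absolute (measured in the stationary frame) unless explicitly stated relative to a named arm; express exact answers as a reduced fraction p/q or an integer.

class = fixed-axis compound train [5 meshes; 5 ratios multiply, 5 sense flips]
mesh 1 [84T→92T]: running ratio 21/23, sense −
mesh 2 [92T→39T]: running ratio 28/13, sense +
mesh 3 [39T→69T]: running ratio 28/23, sense −
mesh 4 [69T→78T]: running ratio 14/13, sense +
mesh 5 [74T→42T]: running ratio 74/39, sense −
ω_out/ω_in = -74/39

-74/39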